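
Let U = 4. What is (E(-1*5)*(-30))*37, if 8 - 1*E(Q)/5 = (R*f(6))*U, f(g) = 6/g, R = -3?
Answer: -111000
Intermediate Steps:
E(Q) = 100 (E(Q) = 40 - 5*(-18/6)*4 = 40 - 5*(-3*1)*4 = 40 - (-15)*4 = 40 - 5*(-12) = 40 + 60 = 100)
(E(-1*5)*(-30))*37 = (100*(-30))*37 = -3000*37 = -111000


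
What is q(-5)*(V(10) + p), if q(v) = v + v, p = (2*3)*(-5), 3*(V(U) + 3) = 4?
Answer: 950/3 ≈ 316.67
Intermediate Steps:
V(U) = -5/3 (V(U) = -3 + (⅓)*4 = -3 + 4/3 = -5/3)
p = -30 (p = 6*(-5) = -30)
q(v) = 2*v
q(-5)*(V(10) + p) = (2*(-5))*(-5/3 - 30) = -10*(-95/3) = 950/3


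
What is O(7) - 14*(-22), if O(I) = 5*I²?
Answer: 553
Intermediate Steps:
O(7) - 14*(-22) = 5*7² - 14*(-22) = 5*49 + 308 = 245 + 308 = 553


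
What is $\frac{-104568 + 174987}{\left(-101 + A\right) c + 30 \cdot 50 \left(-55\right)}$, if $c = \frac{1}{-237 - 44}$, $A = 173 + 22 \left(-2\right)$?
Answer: $- \frac{19787739}{23182528} \approx -0.85356$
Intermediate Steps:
$A = 129$ ($A = 173 - 44 = 129$)
$c = - \frac{1}{281}$ ($c = \frac{1}{-281} = - \frac{1}{281} \approx -0.0035587$)
$\frac{-104568 + 174987}{\left(-101 + A\right) c + 30 \cdot 50 \left(-55\right)} = \frac{-104568 + 174987}{\left(-101 + 129\right) \left(- \frac{1}{281}\right) + 30 \cdot 50 \left(-55\right)} = \frac{70419}{28 \left(- \frac{1}{281}\right) + 1500 \left(-55\right)} = \frac{70419}{- \frac{28}{281} - 82500} = \frac{70419}{- \frac{23182528}{281}} = 70419 \left(- \frac{281}{23182528}\right) = - \frac{19787739}{23182528}$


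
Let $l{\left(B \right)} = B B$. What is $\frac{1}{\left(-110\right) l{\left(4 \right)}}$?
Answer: $- \frac{1}{1760} \approx -0.00056818$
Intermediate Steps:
$l{\left(B \right)} = B^{2}$
$\frac{1}{\left(-110\right) l{\left(4 \right)}} = \frac{1}{\left(-110\right) 4^{2}} = \frac{1}{\left(-110\right) 16} = \frac{1}{-1760} = - \frac{1}{1760}$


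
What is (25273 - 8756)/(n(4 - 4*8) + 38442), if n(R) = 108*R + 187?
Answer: 16517/35605 ≈ 0.46390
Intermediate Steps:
n(R) = 187 + 108*R
(25273 - 8756)/(n(4 - 4*8) + 38442) = (25273 - 8756)/((187 + 108*(4 - 4*8)) + 38442) = 16517/((187 + 108*(4 - 32)) + 38442) = 16517/((187 + 108*(-28)) + 38442) = 16517/((187 - 3024) + 38442) = 16517/(-2837 + 38442) = 16517/35605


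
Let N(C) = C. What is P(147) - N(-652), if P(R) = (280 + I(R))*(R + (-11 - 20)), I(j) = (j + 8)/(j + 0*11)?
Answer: 4888384/147 ≈ 33254.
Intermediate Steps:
I(j) = (8 + j)/j (I(j) = (8 + j)/(j + 0) = (8 + j)/j)
P(R) = (-31 + R)*(280 + (8 + R)/R) (P(R) = (280 + (8 + R)/R)*(R + (-11 - 20)) = (280 + (8 + R)/R)*(R - 31) = (280 + (8 + R)/R)*(-31 + R) = (-31 + R)*(280 + (8 + R)/R))
P(147) - N(-652) = (-8703 - 248/147 + 281*147) - 1*(-652) = (-8703 - 248*1/147 + 41307) + 652 = (-8703 - 248/147 + 41307) + 652 = 4792540/147 + 652 = 4888384/147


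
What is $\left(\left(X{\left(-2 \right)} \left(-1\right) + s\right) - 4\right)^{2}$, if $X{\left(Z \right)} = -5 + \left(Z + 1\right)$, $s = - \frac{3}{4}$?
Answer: $\frac{25}{16} \approx 1.5625$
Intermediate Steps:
$s = - \frac{3}{4}$ ($s = \left(-3\right) \frac{1}{4} = - \frac{3}{4} \approx -0.75$)
$X{\left(Z \right)} = -4 + Z$ ($X{\left(Z \right)} = -5 + \left(1 + Z\right) = -4 + Z$)
$\left(\left(X{\left(-2 \right)} \left(-1\right) + s\right) - 4\right)^{2} = \left(\left(\left(-4 - 2\right) \left(-1\right) - \frac{3}{4}\right) - 4\right)^{2} = \left(\left(\left(-6\right) \left(-1\right) - \frac{3}{4}\right) - 4\right)^{2} = \left(\left(6 - \frac{3}{4}\right) - 4\right)^{2} = \left(\frac{21}{4} - 4\right)^{2} = \left(\frac{5}{4}\right)^{2} = \frac{25}{16}$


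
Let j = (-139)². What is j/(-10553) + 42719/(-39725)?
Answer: -1218340332/419217925 ≈ -2.9062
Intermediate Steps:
j = 19321
j/(-10553) + 42719/(-39725) = 19321/(-10553) + 42719/(-39725) = 19321*(-1/10553) + 42719*(-1/39725) = -19321/10553 - 42719/39725 = -1218340332/419217925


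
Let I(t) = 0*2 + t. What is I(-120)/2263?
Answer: -120/2263 ≈ -0.053027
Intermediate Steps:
I(t) = t (I(t) = 0 + t = t)
I(-120)/2263 = -120/2263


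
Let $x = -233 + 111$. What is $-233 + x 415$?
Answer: $-50863$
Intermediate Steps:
$x = -122$
$-233 + x 415 = -233 - 50630 = -50863$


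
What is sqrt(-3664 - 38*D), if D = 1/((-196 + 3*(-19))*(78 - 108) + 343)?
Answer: 5*I*sqrt(9223397646)/7933 ≈ 60.531*I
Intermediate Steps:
D = 1/7933 (D = 1/((-196 - 57)*(-30) + 343) = 1/(-253*(-30) + 343) = 1/(7590 + 343) = 1/7933 ≈ 0.00012606)
sqrt(-3664 - 38*D) = sqrt(-3664 - 38*1/7933) = sqrt(-3664 - 38/7933) = sqrt(-29066550/7933) = 5*I*sqrt(9223397646)/7933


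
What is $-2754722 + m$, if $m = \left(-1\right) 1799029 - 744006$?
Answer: $-5297757$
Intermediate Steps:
$m = -2543035$ ($m = -1799029 - 744006 = -2543035$)
$-2754722 + m = -2754722 - 2543035 = -5297757$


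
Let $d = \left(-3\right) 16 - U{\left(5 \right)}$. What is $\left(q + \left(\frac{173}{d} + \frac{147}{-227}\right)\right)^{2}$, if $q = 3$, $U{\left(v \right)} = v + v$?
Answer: $\frac{68873401}{173343556} \approx 0.39732$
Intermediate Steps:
$U{\left(v \right)} = 2 v$
$d = -58$ ($d = \left(-3\right) 16 - 2 \cdot 5 = -48 - 10 = -58$)
$\left(q + \left(\frac{173}{d} + \frac{147}{-227}\right)\right)^{2} = \left(3 + \left(\frac{173}{-58} + \frac{147}{-227}\right)\right)^{2} = \left(3 + \left(173 \left(- \frac{1}{58}\right) + 147 \left(- \frac{1}{227}\right)\right)\right)^{2} = \left(3 - \frac{47797}{13166}\right)^{2} = \left(- \frac{8299}{13166}\right)^{2} = \frac{68873401}{173343556}$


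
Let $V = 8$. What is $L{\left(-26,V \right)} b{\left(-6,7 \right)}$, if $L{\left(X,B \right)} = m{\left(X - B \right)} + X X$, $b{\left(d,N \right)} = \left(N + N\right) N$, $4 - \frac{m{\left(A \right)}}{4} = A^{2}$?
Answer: $-385336$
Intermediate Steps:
$m{\left(A \right)} = 16 - 4 A^{2}$
$b{\left(d,N \right)} = 2 N^{2}$ ($b{\left(d,N \right)} = 2 N N = 2 N^{2}$)
$L{\left(X,B \right)} = 16 + X^{2} - 4 \left(X - B\right)^{2}$ ($L{\left(X,B \right)} = \left(16 - 4 \left(X - B\right)^{2}\right) + X X = \left(16 - 4 \left(X - B\right)^{2}\right) + X^{2} = 16 + X^{2} - 4 \left(X - B\right)^{2}$)
$L{\left(-26,V \right)} b{\left(-6,7 \right)} = \left(16 + \left(-26\right)^{2} - 4 \left(8 - -26\right)^{2}\right) 2 \cdot 7^{2} = \left(16 + 676 - 4 \left(8 + 26\right)^{2}\right) 2 \cdot 49 = \left(16 + 676 - 4 \cdot 34^{2}\right) 98 = \left(16 + 676 - 4624\right) 98 = \left(-3932\right) 98 = -385336$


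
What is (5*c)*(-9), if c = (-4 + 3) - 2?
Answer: 135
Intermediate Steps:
c = -3 (c = -1 - 2 = -3)
(5*c)*(-9) = (5*(-3))*(-9) = -15*(-9) = 135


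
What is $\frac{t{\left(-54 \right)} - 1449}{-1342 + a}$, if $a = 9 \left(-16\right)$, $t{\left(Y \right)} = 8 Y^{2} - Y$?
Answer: $- \frac{21933}{1486} \approx -14.76$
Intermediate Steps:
$t{\left(Y \right)} = - Y + 8 Y^{2}$
$a = -144$
$\frac{t{\left(-54 \right)} - 1449}{-1342 + a} = \frac{- 54 \left(-1 + 8 \left(-54\right)\right) - 1449}{-1342 - 144} = \frac{- 54 \left(-1 - 432\right) - 1449}{-1486} = \left(\left(-54\right) \left(-433\right) - 1449\right) \left(- \frac{1}{1486}\right) = \left(23382 - 1449\right) \left(- \frac{1}{1486}\right) = 21933 \left(- \frac{1}{1486}\right) = - \frac{21933}{1486}$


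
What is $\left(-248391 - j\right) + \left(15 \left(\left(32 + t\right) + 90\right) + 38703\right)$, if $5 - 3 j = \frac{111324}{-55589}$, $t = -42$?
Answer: $- \frac{34769307565}{166767} \approx -2.0849 \cdot 10^{5}$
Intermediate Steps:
$j = \frac{389269}{166767}$ ($j = \frac{5}{3} - \frac{111324 \frac{1}{-55589}}{3} = \frac{5}{3} - \frac{111324 \left(- \frac{1}{55589}\right)}{3} = \frac{5}{3} - - \frac{37108}{55589} = \frac{5}{3} + \frac{37108}{55589} = \frac{389269}{166767} \approx 2.3342$)
$\left(-248391 - j\right) + \left(15 \left(\left(32 + t\right) + 90\right) + 38703\right) = \left(-248391 - \frac{389269}{166767}\right) + \left(15 \left(\left(32 - 42\right) + 90\right) + 38703\right) = \left(-248391 - \frac{389269}{166767}\right) + \left(15 \left(-10 + 90\right) + 38703\right) = - \frac{41423811166}{166767} + \left(15 \cdot 80 + 38703\right) = - \frac{41423811166}{166767} + \left(1200 + 38703\right) = - \frac{41423811166}{166767} + 39903 = - \frac{34769307565}{166767}$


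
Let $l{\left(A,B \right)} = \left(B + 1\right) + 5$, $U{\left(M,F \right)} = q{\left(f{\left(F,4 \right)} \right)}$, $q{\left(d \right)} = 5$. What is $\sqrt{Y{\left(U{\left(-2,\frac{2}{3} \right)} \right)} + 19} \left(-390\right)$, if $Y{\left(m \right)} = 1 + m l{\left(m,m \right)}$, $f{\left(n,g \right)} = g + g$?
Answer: $- 1950 \sqrt{3} \approx -3377.5$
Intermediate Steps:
$f{\left(n,g \right)} = 2 g$
$U{\left(M,F \right)} = 5$
$l{\left(A,B \right)} = 6 + B$ ($l{\left(A,B \right)} = \left(1 + B\right) + 5 = 6 + B$)
$Y{\left(m \right)} = 1 + m \left(6 + m\right)$
$\sqrt{Y{\left(U{\left(-2,\frac{2}{3} \right)} \right)} + 19} \left(-390\right) = \sqrt{\left(1 + 5 \left(6 + 5\right)\right) + 19} \left(-390\right) = \sqrt{\left(1 + 5 \cdot 11\right) + 19} \left(-390\right) = \sqrt{\left(1 + 55\right) + 19} \left(-390\right) = \sqrt{56 + 19} \left(-390\right) = \sqrt{75} \left(-390\right) = 5 \sqrt{3} \left(-390\right) = - 1950 \sqrt{3}$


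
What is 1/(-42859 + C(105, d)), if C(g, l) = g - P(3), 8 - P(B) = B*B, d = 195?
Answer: -1/42753 ≈ -2.3390e-5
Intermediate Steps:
P(B) = 8 - B² (P(B) = 8 - B*B = 8 - B²)
C(g, l) = 1 + g (C(g, l) = g - (8 - 1*3²) = g - (8 - 1*9) = g - (8 - 9) = g - 1*(-1) = g + 1 = 1 + g)
1/(-42859 + C(105, d)) = 1/(-42859 + (1 + 105)) = 1/(-42859 + 106) = 1/(-42753) = -1/42753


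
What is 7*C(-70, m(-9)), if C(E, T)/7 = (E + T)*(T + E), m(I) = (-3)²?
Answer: 182329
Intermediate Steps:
m(I) = 9
C(E, T) = 7*(E + T)² (C(E, T) = 7*((E + T)*(T + E)) = 7*((E + T)*(E + T)) = 7*(E + T)²)
7*C(-70, m(-9)) = 7*(7*(-70 + 9)²) = 7*(7*(-61)²) = 7*(7*3721) = 7*26047 = 182329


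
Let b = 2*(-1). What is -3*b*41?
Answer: 246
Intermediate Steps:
b = -2
-3*b*41 = -3*(-2)*41 = 6*41 = 246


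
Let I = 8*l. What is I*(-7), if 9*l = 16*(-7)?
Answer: 6272/9 ≈ 696.89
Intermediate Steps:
l = -112/9 (l = (16*(-7))/9 = (1/9)*(-112) = -112/9 ≈ -12.444)
I = -896/9 (I = 8*(-112/9) = -896/9 ≈ -99.556)
I*(-7) = -896/9*(-7) = 6272/9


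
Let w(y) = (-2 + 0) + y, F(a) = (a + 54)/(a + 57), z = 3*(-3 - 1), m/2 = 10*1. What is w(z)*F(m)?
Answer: -148/11 ≈ -13.455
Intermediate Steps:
m = 20 (m = 2*(10*1) = 2*10 = 20)
z = -12 (z = 3*(-4) = -12)
F(a) = (54 + a)/(57 + a)
w(y) = -2 + y
w(z)*F(m) = (-2 - 12)*((54 + 20)/(57 + 20)) = -14*74/77 = -148/11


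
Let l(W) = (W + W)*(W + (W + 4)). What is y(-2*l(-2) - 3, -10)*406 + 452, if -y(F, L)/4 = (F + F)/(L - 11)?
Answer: -12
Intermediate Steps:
l(W) = 2*W*(4 + 2*W) (l(W) = (2*W)*(W + (4 + W)) = (2*W)*(4 + 2*W) = 2*W*(4 + 2*W))
y(F, L) = -8*F/(-11 + L) (y(F, L) = -4*(F + F)/(L - 11) = -4*2*F/(-11 + L) = -8*F/(-11 + L))
y(-2*l(-2) - 3, -10)*406 + 452 = -8*(-8*(-2)*(2 - 2) - 3)/(-11 - 10)*406 + 452 = -8*(-8*(-2)*0 - 3)/(-21)*406 + 452 = -8*(-2*0 - 3)*(-1/21)*406 + 452 = -8*(0 - 3)*(-1/21)*406 + 452 = -8*(-3)*(-1/21)*406 + 452 = -8/7*406 + 452 = -464 + 452 = -12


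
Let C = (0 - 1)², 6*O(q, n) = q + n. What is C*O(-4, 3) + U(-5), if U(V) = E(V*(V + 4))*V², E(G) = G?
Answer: 749/6 ≈ 124.83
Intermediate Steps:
O(q, n) = n/6 + q/6 (O(q, n) = (q + n)/6 = (n + q)/6 = n/6 + q/6)
C = 1 (C = (-1)² = 1)
U(V) = V³*(4 + V) (U(V) = (V*(V + 4))*V² = (V*(4 + V))*V² = V³*(4 + V))
C*O(-4, 3) + U(-5) = 1*((⅙)*3 + (⅙)*(-4)) + (-5)³*(4 - 5) = 1*(½ - ⅔) - 125*(-1) = 1*(-⅙) + 125 = -⅙ + 125 = 749/6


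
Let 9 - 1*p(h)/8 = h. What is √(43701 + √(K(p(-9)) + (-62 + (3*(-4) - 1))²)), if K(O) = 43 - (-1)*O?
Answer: √(43701 + 2*√1453) ≈ 209.23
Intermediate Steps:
p(h) = 72 - 8*h
K(O) = 43 + O
√(43701 + √(K(p(-9)) + (-62 + (3*(-4) - 1))²)) = √(43701 + √((43 + (72 - 8*(-9))) + (-62 + (3*(-4) - 1))²)) = √(43701 + √((43 + (72 + 72)) + (-62 + (-12 - 1))²)) = √(43701 + √((43 + 144) + (-62 - 13)²)) = √(43701 + √(187 + (-75)²)) = √(43701 + √(187 + 5625)) = √(43701 + √5812) = √(43701 + 2*√1453)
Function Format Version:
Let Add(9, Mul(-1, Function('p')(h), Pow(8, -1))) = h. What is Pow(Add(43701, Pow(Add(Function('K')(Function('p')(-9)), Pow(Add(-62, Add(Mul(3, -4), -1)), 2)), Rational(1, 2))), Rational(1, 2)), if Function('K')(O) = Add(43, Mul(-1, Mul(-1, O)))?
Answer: Pow(Add(43701, Mul(2, Pow(1453, Rational(1, 2)))), Rational(1, 2)) ≈ 209.23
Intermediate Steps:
Function('p')(h) = Add(72, Mul(-8, h))
Function('K')(O) = Add(43, O)
Pow(Add(43701, Pow(Add(Function('K')(Function('p')(-9)), Pow(Add(-62, Add(Mul(3, -4), -1)), 2)), Rational(1, 2))), Rational(1, 2)) = Pow(Add(43701, Pow(Add(Add(43, Add(72, Mul(-8, -9))), Pow(Add(-62, Add(Mul(3, -4), -1)), 2)), Rational(1, 2))), Rational(1, 2)) = Pow(Add(43701, Pow(Add(Add(43, Add(72, 72)), Pow(Add(-62, Add(-12, -1)), 2)), Rational(1, 2))), Rational(1, 2)) = Pow(Add(43701, Pow(Add(Add(43, 144), Pow(Add(-62, -13), 2)), Rational(1, 2))), Rational(1, 2)) = Pow(Add(43701, Pow(Add(187, Pow(-75, 2)), Rational(1, 2))), Rational(1, 2)) = Pow(Add(43701, Pow(Add(187, 5625), Rational(1, 2))), Rational(1, 2)) = Pow(Add(43701, Pow(5812, Rational(1, 2))), Rational(1, 2)) = Pow(Add(43701, Mul(2, Pow(1453, Rational(1, 2)))), Rational(1, 2))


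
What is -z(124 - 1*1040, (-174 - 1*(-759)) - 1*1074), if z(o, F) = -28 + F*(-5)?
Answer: -2417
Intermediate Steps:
z(o, F) = -28 - 5*F
-z(124 - 1*1040, (-174 - 1*(-759)) - 1*1074) = -(-28 - 5*((-174 - 1*(-759)) - 1*1074)) = -(-28 - 5*((-174 + 759) - 1074)) = -(-28 - 5*(585 - 1074)) = -(-28 - 5*(-489)) = -(-28 + 2445) = -1*2417 = -2417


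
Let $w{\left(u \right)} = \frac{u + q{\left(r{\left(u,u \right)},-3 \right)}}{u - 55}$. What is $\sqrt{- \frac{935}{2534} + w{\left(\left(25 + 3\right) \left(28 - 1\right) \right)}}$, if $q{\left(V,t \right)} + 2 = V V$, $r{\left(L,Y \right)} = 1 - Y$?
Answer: $\frac{\sqrt{2568043489892034}}{1776334} \approx 28.528$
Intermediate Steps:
$q{\left(V,t \right)} = -2 + V^{2}$ ($q{\left(V,t \right)} = -2 + V V = -2 + V^{2}$)
$w{\left(u \right)} = \frac{-2 + u + \left(1 - u\right)^{2}}{-55 + u}$ ($w{\left(u \right)} = \frac{u + \left(-2 + \left(1 - u\right)^{2}\right)}{u - 55} = \frac{-2 + u + \left(1 - u\right)^{2}}{-55 + u}$)
$\sqrt{- \frac{935}{2534} + w{\left(\left(25 + 3\right) \left(28 - 1\right) \right)}} = \sqrt{- \frac{935}{2534} + \frac{-1 + \left(\left(25 + 3\right) \left(28 - 1\right)\right)^{2} - \left(25 + 3\right) \left(28 - 1\right)}{-55 + \left(25 + 3\right) \left(28 - 1\right)}} = \sqrt{\left(-935\right) \frac{1}{2534} + \frac{-1 + \left(28 \cdot 27\right)^{2} - 28 \cdot 27}{-55 + 28 \cdot 27}} = \sqrt{- \frac{935}{2534} + \frac{-1 + 756^{2} - 756}{-55 + 756}} = \sqrt{- \frac{935}{2534} + \frac{-1 + 571536 - 756}{701}} = \sqrt{- \frac{935}{2534} + \frac{1}{701} \cdot 570779} = \sqrt{- \frac{935}{2534} + \frac{570779}{701}} = \sqrt{\frac{1445698551}{1776334}} = \frac{\sqrt{2568043489892034}}{1776334}$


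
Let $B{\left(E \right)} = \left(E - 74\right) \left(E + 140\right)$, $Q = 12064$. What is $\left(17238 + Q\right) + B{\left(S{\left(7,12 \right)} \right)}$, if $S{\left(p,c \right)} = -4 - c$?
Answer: $18142$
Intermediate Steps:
$B{\left(E \right)} = \left(-74 + E\right) \left(140 + E\right)$
$\left(17238 + Q\right) + B{\left(S{\left(7,12 \right)} \right)} = \left(17238 + 12064\right) + \left(-10360 + \left(-4 - 12\right)^{2} + 66 \left(-4 - 12\right)\right) = 29302 + \left(-10360 + \left(-4 - 12\right)^{2} + 66 \left(-4 - 12\right)\right) = 29302 + \left(-10360 + \left(-16\right)^{2} + 66 \left(-16\right)\right) = 29302 - 11160 = 18142$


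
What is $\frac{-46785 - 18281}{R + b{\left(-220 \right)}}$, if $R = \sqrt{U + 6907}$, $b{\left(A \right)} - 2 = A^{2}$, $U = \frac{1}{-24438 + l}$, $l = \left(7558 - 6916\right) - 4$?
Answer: $- \frac{24984641287200}{18585790462867} + \frac{650660 \sqrt{39124010562}}{55757371388601} \approx -1.342$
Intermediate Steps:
$l = 638$ ($l = 642 - 4 = 638$)
$U = - \frac{1}{23800}$ ($U = \frac{1}{-24438 + 638} = \frac{1}{-23800} = - \frac{1}{23800} \approx -4.2017 \cdot 10^{-5}$)
$b{\left(A \right)} = 2 + A^{2}$
$R = \frac{\sqrt{39124010562}}{2380}$ ($R = \sqrt{- \frac{1}{23800} + 6907} = \sqrt{\frac{164386599}{23800}} = \frac{\sqrt{39124010562}}{2380} \approx 83.108$)
$\frac{-46785 - 18281}{R + b{\left(-220 \right)}} = \frac{-46785 - 18281}{\frac{\sqrt{39124010562}}{2380} + \left(2 + \left(-220\right)^{2}\right)} = - \frac{65066}{\frac{\sqrt{39124010562}}{2380} + \left(2 + 48400\right)} = - \frac{65066}{\frac{\sqrt{39124010562}}{2380} + 48402} = - \frac{65066}{48402 + \frac{\sqrt{39124010562}}{2380}}$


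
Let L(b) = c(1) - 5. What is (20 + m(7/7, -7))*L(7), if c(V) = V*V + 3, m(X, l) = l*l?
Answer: -69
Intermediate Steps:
m(X, l) = l²
c(V) = 3 + V² (c(V) = V² + 3 = 3 + V²)
L(b) = -1 (L(b) = (3 + 1²) - 5 = (3 + 1) - 5 = 4 - 5 = -1)
(20 + m(7/7, -7))*L(7) = (20 + (-7)²)*(-1) = (20 + 49)*(-1) = 69*(-1) = -69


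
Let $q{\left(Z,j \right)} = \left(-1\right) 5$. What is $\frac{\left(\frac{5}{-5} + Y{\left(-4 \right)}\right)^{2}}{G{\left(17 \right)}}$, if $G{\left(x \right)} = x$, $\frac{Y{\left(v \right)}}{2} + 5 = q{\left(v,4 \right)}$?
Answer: $\frac{441}{17} \approx 25.941$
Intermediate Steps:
$q{\left(Z,j \right)} = -5$
$Y{\left(v \right)} = -20$ ($Y{\left(v \right)} = -10 + 2 \left(-5\right) = -10 - 10 = -20$)
$\frac{\left(\frac{5}{-5} + Y{\left(-4 \right)}\right)^{2}}{G{\left(17 \right)}} = \frac{\left(\frac{5}{-5} - 20\right)^{2}}{17} = \left(5 \left(- \frac{1}{5}\right) - 20\right)^{2} \cdot \frac{1}{17} = \left(-1 - 20\right)^{2} \cdot \frac{1}{17} = \left(-21\right)^{2} \cdot \frac{1}{17} = 441 \cdot \frac{1}{17} = \frac{441}{17}$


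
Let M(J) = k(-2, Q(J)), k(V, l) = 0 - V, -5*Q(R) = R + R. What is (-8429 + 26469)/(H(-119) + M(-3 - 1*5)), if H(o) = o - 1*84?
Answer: -18040/201 ≈ -89.751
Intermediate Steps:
Q(R) = -2*R/5 (Q(R) = -(R + R)/5 = -2*R/5)
k(V, l) = -V
H(o) = -84 + o (H(o) = o - 84 = -84 + o)
M(J) = 2 (M(J) = -1*(-2) = 2)
(-8429 + 26469)/(H(-119) + M(-3 - 1*5)) = (-8429 + 26469)/((-84 - 119) + 2) = 18040/(-203 + 2) = 18040/(-201) = 18040*(-1/201) = -18040/201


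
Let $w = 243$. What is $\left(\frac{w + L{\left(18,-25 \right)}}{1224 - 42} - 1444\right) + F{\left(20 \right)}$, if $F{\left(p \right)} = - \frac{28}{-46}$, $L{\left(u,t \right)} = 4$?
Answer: $- \frac{39234355}{27186} \approx -1443.2$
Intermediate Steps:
$F{\left(p \right)} = \frac{14}{23}$ ($F{\left(p \right)} = \left(-28\right) \left(- \frac{1}{46}\right) = \frac{14}{23}$)
$\left(\frac{w + L{\left(18,-25 \right)}}{1224 - 42} - 1444\right) + F{\left(20 \right)} = \left(\frac{243 + 4}{1224 - 42} - 1444\right) + \frac{14}{23} = \left(\frac{247}{1182} - 1444\right) + \frac{14}{23} = - \frac{1706561}{1182} + \frac{14}{23} = - \frac{39234355}{27186}$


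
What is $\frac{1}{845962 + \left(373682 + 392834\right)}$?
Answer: $\frac{1}{1612478} \approx 6.2016 \cdot 10^{-7}$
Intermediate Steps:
$\frac{1}{845962 + \left(373682 + 392834\right)} = \frac{1}{845962 + 766516} = \frac{1}{1612478}$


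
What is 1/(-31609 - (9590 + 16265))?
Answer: -1/57464 ≈ -1.7402e-5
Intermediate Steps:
1/(-31609 - (9590 + 16265)) = 1/(-31609 - 1*25855) = 1/(-31609 - 25855) = 1/(-57464) = -1/57464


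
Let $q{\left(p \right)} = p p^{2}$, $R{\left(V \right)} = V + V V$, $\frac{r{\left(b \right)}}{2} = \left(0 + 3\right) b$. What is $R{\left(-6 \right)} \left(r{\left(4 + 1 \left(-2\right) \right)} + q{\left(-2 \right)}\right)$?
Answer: $120$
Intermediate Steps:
$r{\left(b \right)} = 6 b$ ($r{\left(b \right)} = 2 \left(0 + 3\right) b = 2 \cdot 3 b = 6 b$)
$R{\left(V \right)} = V + V^{2}$
$q{\left(p \right)} = p^{3}$
$R{\left(-6 \right)} \left(r{\left(4 + 1 \left(-2\right) \right)} + q{\left(-2 \right)}\right) = - 6 \left(1 - 6\right) \left(6 \left(4 + 1 \left(-2\right)\right) + \left(-2\right)^{3}\right) = \left(-6\right) \left(-5\right) \left(6 \left(4 - 2\right) - 8\right) = 30 \left(6 \cdot 2 - 8\right) = 30 \left(12 - 8\right) = 30 \cdot 4 = 120$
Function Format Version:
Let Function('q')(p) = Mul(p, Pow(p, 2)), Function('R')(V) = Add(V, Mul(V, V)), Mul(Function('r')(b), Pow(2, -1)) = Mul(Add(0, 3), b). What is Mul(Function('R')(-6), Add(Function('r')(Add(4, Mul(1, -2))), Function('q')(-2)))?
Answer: 120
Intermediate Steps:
Function('r')(b) = Mul(6, b) (Function('r')(b) = Mul(2, Mul(Add(0, 3), b)) = Mul(2, Mul(3, b)) = Mul(6, b))
Function('R')(V) = Add(V, Pow(V, 2))
Function('q')(p) = Pow(p, 3)
Mul(Function('R')(-6), Add(Function('r')(Add(4, Mul(1, -2))), Function('q')(-2))) = Mul(Mul(-6, Add(1, -6)), Add(Mul(6, Add(4, Mul(1, -2))), Pow(-2, 3))) = Mul(Mul(-6, -5), Add(Mul(6, Add(4, -2)), -8)) = Mul(30, Add(Mul(6, 2), -8)) = Mul(30, Add(12, -8)) = Mul(30, 4) = 120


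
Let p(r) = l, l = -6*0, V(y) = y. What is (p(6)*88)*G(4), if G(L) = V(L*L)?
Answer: 0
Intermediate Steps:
G(L) = L² (G(L) = L*L = L²)
l = 0
p(r) = 0
(p(6)*88)*G(4) = (0*88)*4² = 0*16 = 0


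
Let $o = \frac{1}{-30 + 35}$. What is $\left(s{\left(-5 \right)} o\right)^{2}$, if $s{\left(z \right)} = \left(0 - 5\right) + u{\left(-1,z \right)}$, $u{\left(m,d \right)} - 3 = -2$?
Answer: $\frac{16}{25} \approx 0.64$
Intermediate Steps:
$u{\left(m,d \right)} = 1$ ($u{\left(m,d \right)} = 3 - 2 = 1$)
$s{\left(z \right)} = -4$ ($s{\left(z \right)} = \left(0 - 5\right) + 1 = -5 + 1 = -4$)
$o = \frac{1}{5} \approx 0.2$
$\left(s{\left(-5 \right)} o\right)^{2} = \left(\left(-4\right) \frac{1}{5}\right)^{2} = \left(- \frac{4}{5}\right)^{2} = \frac{16}{25}$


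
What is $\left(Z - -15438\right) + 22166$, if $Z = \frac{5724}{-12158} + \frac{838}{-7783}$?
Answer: $\frac{1779125305480}{47312857} \approx 37603.0$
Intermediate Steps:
$Z = - \frac{27369148}{47312857}$ ($Z = 5724 \left(- \frac{1}{12158}\right) + 838 \left(- \frac{1}{7783}\right) = - \frac{2862}{6079} - \frac{838}{7783} = - \frac{27369148}{47312857} \approx -0.57847$)
$\left(Z - -15438\right) + 22166 = \left(- \frac{27369148}{47312857} - -15438\right) + 22166 = \left(- \frac{27369148}{47312857} + 15438\right) + 22166 = \frac{730388517218}{47312857} + 22166 = \frac{1779125305480}{47312857}$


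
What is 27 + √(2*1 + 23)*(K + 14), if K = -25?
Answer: -28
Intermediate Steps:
27 + √(2*1 + 23)*(K + 14) = 27 + √(2*1 + 23)*(-25 + 14) = 27 + √(2 + 23)*(-11) = 27 + √25*(-11) = 27 + 5*(-11) = 27 - 55 = -28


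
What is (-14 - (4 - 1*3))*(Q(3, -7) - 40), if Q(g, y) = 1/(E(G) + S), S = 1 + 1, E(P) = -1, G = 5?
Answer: 585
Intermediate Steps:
S = 2
Q(g, y) = 1 (Q(g, y) = 1/(-1 + 2) = 1/1 = 1)
(-14 - (4 - 1*3))*(Q(3, -7) - 40) = (-14 - (4 - 1*3))*(1 - 40) = (-14 - (4 - 3))*(-39) = (-14 - 1*1)*(-39) = (-14 - 1)*(-39) = -15*(-39) = 585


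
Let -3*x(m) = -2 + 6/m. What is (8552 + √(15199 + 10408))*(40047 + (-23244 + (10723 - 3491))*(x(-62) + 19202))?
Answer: -244512984384232/93 - 28591321841*√25607/93 ≈ -2.6784e+12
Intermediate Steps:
x(m) = ⅔ - 2/m (x(m) = -(-2 + 6/m)/3 = ⅔ - 2/m)
(8552 + √(15199 + 10408))*(40047 + (-23244 + (10723 - 3491))*(x(-62) + 19202)) = (8552 + √(15199 + 10408))*(40047 + (-23244 + (10723 - 3491))*((⅔ - 2/(-62)) + 19202)) = (8552 + √25607)*(40047 + (-23244 + 7232)*((⅔ - 2*(-1/62)) + 19202)) = (8552 + √25607)*(40047 - 16012*((⅔ + 1/31) + 19202)) = (8552 + √25607)*(40047 - 16012*(65/93 + 19202)) = (8552 + √25607)*(40047 - 16012*1785851/93) = (8552 + √25607)*(40047 - 28595046212/93) = (8552 + √25607)*(-28591321841/93) = -244512984384232/93 - 28591321841*√25607/93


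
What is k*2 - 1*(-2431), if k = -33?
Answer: 2365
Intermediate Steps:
k*2 - 1*(-2431) = -33*2 - 1*(-2431) = -66 + 2431 = 2365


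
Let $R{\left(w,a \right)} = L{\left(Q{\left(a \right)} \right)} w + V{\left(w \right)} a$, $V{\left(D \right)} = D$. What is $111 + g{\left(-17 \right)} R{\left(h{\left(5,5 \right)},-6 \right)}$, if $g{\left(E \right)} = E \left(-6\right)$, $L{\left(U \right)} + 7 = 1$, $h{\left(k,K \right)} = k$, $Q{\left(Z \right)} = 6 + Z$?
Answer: $-6009$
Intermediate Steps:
$L{\left(U \right)} = -6$ ($L{\left(U \right)} = -7 + 1 = -6$)
$g{\left(E \right)} = - 6 E$
$R{\left(w,a \right)} = - 6 w + a w$ ($R{\left(w,a \right)} = - 6 w + w a = - 6 w + a w$)
$111 + g{\left(-17 \right)} R{\left(h{\left(5,5 \right)},-6 \right)} = 111 + \left(-6\right) \left(-17\right) 5 \left(-6 - 6\right) = 111 + 102 \cdot 5 \left(-12\right) = 111 + 102 \left(-60\right) = 111 - 6120 = -6009$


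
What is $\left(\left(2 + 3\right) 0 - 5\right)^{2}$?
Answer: $25$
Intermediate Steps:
$\left(\left(2 + 3\right) 0 - 5\right)^{2} = \left(5 \cdot 0 - 5\right)^{2} = \left(0 - 5\right)^{2} = \left(-5\right)^{2} = 25$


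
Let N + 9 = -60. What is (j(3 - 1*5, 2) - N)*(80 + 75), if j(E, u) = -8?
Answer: 9455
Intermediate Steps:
N = -69 (N = -9 - 60 = -69)
(j(3 - 1*5, 2) - N)*(80 + 75) = (-8 - 1*(-69))*(80 + 75) = (-8 + 69)*155 = 61*155 = 9455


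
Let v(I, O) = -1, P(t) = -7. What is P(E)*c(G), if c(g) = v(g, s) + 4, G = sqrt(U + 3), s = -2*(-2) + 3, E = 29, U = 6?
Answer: -21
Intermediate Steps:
s = 7 (s = 4 + 3 = 7)
G = 3 (G = sqrt(6 + 3) = sqrt(9) = 3)
c(g) = 3 (c(g) = -1 + 4 = 3)
P(E)*c(G) = -7*3 = -21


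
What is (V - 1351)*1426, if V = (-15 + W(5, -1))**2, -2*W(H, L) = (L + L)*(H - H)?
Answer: -1605676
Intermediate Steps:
W(H, L) = 0 (W(H, L) = -(L + L)*(H - H)/2 = -2*L*0/2 = -1/2*0 = 0)
V = 225 (V = (-15 + 0)**2 = (-15)**2 = 225)
(V - 1351)*1426 = (225 - 1351)*1426 = -1126*1426 = -1605676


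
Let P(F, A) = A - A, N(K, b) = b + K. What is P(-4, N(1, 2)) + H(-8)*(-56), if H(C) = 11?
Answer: -616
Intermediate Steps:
N(K, b) = K + b
P(F, A) = 0
P(-4, N(1, 2)) + H(-8)*(-56) = 0 + 11*(-56) = 0 - 616 = -616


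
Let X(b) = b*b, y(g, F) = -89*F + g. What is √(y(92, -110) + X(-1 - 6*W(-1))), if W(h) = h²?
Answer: √9931 ≈ 99.654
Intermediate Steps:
y(g, F) = g - 89*F
X(b) = b²
√(y(92, -110) + X(-1 - 6*W(-1))) = √((92 - 89*(-110)) + (-1 - 6*(-1)²)²) = √((92 + 9790) + (-1 - 6*1)²) = √(9882 + (-1 - 6)²) = √(9882 + (-7)²) = √(9882 + 49) = √9931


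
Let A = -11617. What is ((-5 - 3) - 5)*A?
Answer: 151021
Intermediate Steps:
((-5 - 3) - 5)*A = ((-5 - 3) - 5)*(-11617) = (-8 - 5)*(-11617) = -13*(-11617) = 151021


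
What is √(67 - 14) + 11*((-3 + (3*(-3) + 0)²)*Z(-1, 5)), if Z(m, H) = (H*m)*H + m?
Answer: -22308 + √53 ≈ -22301.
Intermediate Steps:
Z(m, H) = m + m*H² (Z(m, H) = m*H² + m = m + m*H²)
√(67 - 14) + 11*((-3 + (3*(-3) + 0)²)*Z(-1, 5)) = √(67 - 14) + 11*((-3 + (3*(-3) + 0)²)*(-(1 + 5²))) = √53 + 11*((-3 + (-9 + 0)²)*(-(1 + 25))) = √53 + 11*((-3 + (-9)²)*(-1*26)) = √53 + 11*((-3 + 81)*(-26)) = √53 + 11*(78*(-26)) = √53 + 11*(-2028) = √53 - 22308 = -22308 + √53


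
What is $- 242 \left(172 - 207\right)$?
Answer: $8470$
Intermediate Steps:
$- 242 \left(172 - 207\right) = \left(-242\right) \left(-35\right) = 8470$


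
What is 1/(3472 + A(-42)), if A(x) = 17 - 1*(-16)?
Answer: 1/3505 ≈ 0.00028531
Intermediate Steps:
A(x) = 33 (A(x) = 17 + 16 = 33)
1/(3472 + A(-42)) = 1/(3472 + 33) = 1/3505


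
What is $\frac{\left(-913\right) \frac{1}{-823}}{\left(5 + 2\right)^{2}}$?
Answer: $\frac{913}{40327} \approx 0.02264$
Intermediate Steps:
$\frac{\left(-913\right) \frac{1}{-823}}{\left(5 + 2\right)^{2}} = \frac{\left(-913\right) \left(- \frac{1}{823}\right)}{7^{2}} = \frac{913}{823 \cdot 49} = \frac{913}{823} \cdot \frac{1}{49} = \frac{913}{40327}$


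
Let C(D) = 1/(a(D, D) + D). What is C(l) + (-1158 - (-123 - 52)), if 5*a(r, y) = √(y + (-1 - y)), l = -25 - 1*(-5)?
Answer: -9831483/10001 - 5*I/10001 ≈ -983.05 - 0.00049995*I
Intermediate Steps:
l = -20 (l = -25 + 5 = -20)
a(r, y) = I/5 (a(r, y) = √(y + (-1 - y))/5 = √(-1)/5 = I/5)
C(D) = 1/(D + I/5) (C(D) = 1/(I/5 + D) = 1/(D + I/5))
C(l) + (-1158 - (-123 - 52)) = 5/(I + 5*(-20)) + (-1158 - (-123 - 52)) = 5/(I - 100) + (-1158 - 1*(-175)) = 5/(-100 + I) + (-1158 + 175) = 5*((-100 - I)/10001) - 983 = 5*(-100 - I)/10001 - 983 = -983 + 5*(-100 - I)/10001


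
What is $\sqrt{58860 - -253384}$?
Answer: $2 \sqrt{78061} \approx 558.79$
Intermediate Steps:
$\sqrt{58860 - -253384} = \sqrt{58860 + 253384} = \sqrt{312244} = 2 \sqrt{78061}$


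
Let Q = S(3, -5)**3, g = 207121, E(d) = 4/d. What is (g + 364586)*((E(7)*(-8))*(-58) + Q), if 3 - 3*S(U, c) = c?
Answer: 3410931008/21 ≈ 1.6243e+8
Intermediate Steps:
S(U, c) = 1 - c/3
Q = 512/27 (Q = (1 - 1/3*(-5))**3 = (1 + 5/3)**3 = (8/3)**3 = 512/27 ≈ 18.963)
(g + 364586)*((E(7)*(-8))*(-58) + Q) = (207121 + 364586)*(((4/7)*(-8))*(-58) + 512/27) = 571707*(((4*(1/7))*(-8))*(-58) + 512/27) = 571707*(((4/7)*(-8))*(-58) + 512/27) = 571707*(-32/7*(-58) + 512/27) = 571707*(1856/7 + 512/27) = 571707*(53696/189) = 3410931008/21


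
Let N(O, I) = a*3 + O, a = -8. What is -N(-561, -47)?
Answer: 585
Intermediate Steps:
N(O, I) = -24 + O (N(O, I) = -8*3 + O = -24 + O)
-N(-561, -47) = -(-24 - 561) = -1*(-585) = 585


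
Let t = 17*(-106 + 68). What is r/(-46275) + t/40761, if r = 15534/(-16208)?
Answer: -80647182971/5095296196200 ≈ -0.015828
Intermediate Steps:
r = -7767/8104 (r = 15534*(-1/16208) = -7767/8104 ≈ -0.95842)
t = -646 (t = 17*(-38) = -646)
r/(-46275) + t/40761 = -7767/8104/(-46275) - 646/40761 = -7767/8104*(-1/46275) - 646*1/40761 = 2589/125004200 - 646/40761 = -80647182971/5095296196200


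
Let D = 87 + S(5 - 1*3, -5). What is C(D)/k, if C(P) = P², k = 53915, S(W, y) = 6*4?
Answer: 12321/53915 ≈ 0.22853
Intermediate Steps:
S(W, y) = 24
D = 111 (D = 87 + 24 = 111)
C(D)/k = 111²/53915 = 12321*(1/53915) = 12321/53915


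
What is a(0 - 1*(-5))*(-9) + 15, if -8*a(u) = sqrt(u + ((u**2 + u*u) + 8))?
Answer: 15 + 27*sqrt(7)/8 ≈ 23.929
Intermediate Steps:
a(u) = -sqrt(8 + u + 2*u**2)/8 (a(u) = -sqrt(u + ((u**2 + u*u) + 8))/8 = -sqrt(u + ((u**2 + u**2) + 8))/8 = -sqrt(u + (2*u**2 + 8))/8 = -sqrt(u + (8 + 2*u**2))/8 = -sqrt(8 + u + 2*u**2)/8)
a(0 - 1*(-5))*(-9) + 15 = -sqrt(8 + (0 - 1*(-5)) + 2*(0 - 1*(-5))**2)/8*(-9) + 15 = -sqrt(8 + (0 + 5) + 2*(0 + 5)**2)/8*(-9) + 15 = -sqrt(8 + 5 + 2*5**2)/8*(-9) + 15 = -sqrt(8 + 5 + 2*25)/8*(-9) + 15 = -sqrt(8 + 5 + 50)/8*(-9) + 15 = -3*sqrt(7)/8*(-9) + 15 = 27*sqrt(7)/8 + 15 = 15 + 27*sqrt(7)/8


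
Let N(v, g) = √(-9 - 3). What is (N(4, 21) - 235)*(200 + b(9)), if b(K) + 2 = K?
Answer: -48645 + 414*I*√3 ≈ -48645.0 + 717.07*I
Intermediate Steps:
b(K) = -2 + K
N(v, g) = 2*I*√3 (N(v, g) = √(-12) = 2*I*√3)
(N(4, 21) - 235)*(200 + b(9)) = (2*I*√3 - 235)*(200 + (-2 + 9)) = (-235 + 2*I*√3)*(200 + 7) = (-235 + 2*I*√3)*207 = -48645 + 414*I*√3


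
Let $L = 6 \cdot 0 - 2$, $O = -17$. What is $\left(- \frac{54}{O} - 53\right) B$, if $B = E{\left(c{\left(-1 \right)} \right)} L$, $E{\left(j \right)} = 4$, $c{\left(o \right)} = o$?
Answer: $\frac{6776}{17} \approx 398.59$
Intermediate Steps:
$L = -2$ ($L = 0 - 2 = -2$)
$B = -8$ ($B = 4 \left(-2\right) = -8$)
$\left(- \frac{54}{O} - 53\right) B = \left(- \frac{54}{-17} - 53\right) \left(-8\right) = \left(\left(-54\right) \left(- \frac{1}{17}\right) - 53\right) \left(-8\right) = \left(\frac{54}{17} - 53\right) \left(-8\right) = \left(- \frac{847}{17}\right) \left(-8\right) = \frac{6776}{17}$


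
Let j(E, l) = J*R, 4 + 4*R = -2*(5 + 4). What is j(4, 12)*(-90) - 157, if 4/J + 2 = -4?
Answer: -487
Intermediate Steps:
J = -⅔ (J = 4/(-2 - 4) = 4/(-6) = 4*(-⅙) = -⅔ ≈ -0.66667)
R = -11/2 (R = -1 + (-2*(5 + 4))/4 = -1 + (-2*9)/4 = -1 + (¼)*(-18) = -1 - 9/2 = -11/2 ≈ -5.5000)
j(E, l) = 11/3 (j(E, l) = -⅔*(-11/2) = 11/3)
j(4, 12)*(-90) - 157 = (11/3)*(-90) - 157 = -330 - 157 = -487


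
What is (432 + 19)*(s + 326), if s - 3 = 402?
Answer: 329681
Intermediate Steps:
s = 405 (s = 3 + 402 = 405)
(432 + 19)*(s + 326) = (432 + 19)*(405 + 326) = 451*731 = 329681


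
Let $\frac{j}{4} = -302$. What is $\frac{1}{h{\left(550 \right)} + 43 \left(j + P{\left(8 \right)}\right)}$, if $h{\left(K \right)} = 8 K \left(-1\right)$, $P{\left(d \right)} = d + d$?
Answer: $- \frac{1}{55656} \approx -1.7968 \cdot 10^{-5}$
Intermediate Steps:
$P{\left(d \right)} = 2 d$
$j = -1208$ ($j = 4 \left(-302\right) = -1208$)
$h{\left(K \right)} = - 8 K$
$\frac{1}{h{\left(550 \right)} + 43 \left(j + P{\left(8 \right)}\right)} = \frac{1}{\left(-8\right) 550 + 43 \left(-1208 + 2 \cdot 8\right)} = \frac{1}{-4400 + 43 \left(-1208 + 16\right)} = \frac{1}{-4400 + 43 \left(-1192\right)} = \frac{1}{-4400 - 51256} = \frac{1}{-55656} = - \frac{1}{55656}$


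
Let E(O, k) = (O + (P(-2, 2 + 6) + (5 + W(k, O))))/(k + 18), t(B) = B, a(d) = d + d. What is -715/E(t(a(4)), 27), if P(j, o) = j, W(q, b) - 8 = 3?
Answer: -2925/2 ≈ -1462.5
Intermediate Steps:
W(q, b) = 11 (W(q, b) = 8 + 3 = 11)
a(d) = 2*d
E(O, k) = (14 + O)/(18 + k) (E(O, k) = (O + (-2 + (5 + 11)))/(k + 18) = (O + (-2 + 16))/(18 + k) = (O + 14)/(18 + k) = (14 + O)/(18 + k))
-715/E(t(a(4)), 27) = -715*(18 + 27)/(14 + 2*4) = -715*45/(14 + 8) = -715/((1/45)*22) = -715/22/45 = -715*45/22 = -2925/2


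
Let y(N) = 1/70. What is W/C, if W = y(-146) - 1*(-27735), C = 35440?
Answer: 1941451/2480800 ≈ 0.78259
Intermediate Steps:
y(N) = 1/70
W = 1941451/70 (W = 1/70 - 1*(-27735) = 1/70 + 27735 = 1941451/70 ≈ 27735.)
W/C = (1941451/70)/35440 = (1941451/70)*(1/35440) = 1941451/2480800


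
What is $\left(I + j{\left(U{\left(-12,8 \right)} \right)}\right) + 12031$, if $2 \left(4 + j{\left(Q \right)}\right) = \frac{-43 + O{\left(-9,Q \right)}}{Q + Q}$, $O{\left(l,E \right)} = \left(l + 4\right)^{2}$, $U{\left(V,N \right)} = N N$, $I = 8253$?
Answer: $\frac{2595831}{128} \approx 20280.0$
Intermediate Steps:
$U{\left(V,N \right)} = N^{2}$
$O{\left(l,E \right)} = \left(4 + l\right)^{2}$
$j{\left(Q \right)} = -4 - \frac{9}{2 Q}$ ($j{\left(Q \right)} = -4 + \frac{\left(-43 + \left(4 - 9\right)^{2}\right) \frac{1}{Q + Q}}{2} = -4 + \frac{\left(-43 + \left(-5\right)^{2}\right) \frac{1}{2 Q}}{2} = -4 + \frac{\left(-43 + 25\right) \frac{1}{2 Q}}{2} = -4 + \frac{\left(-18\right) \frac{1}{2 Q}}{2} = -4 + \frac{\left(-9\right) \frac{1}{Q}}{2} = -4 - \frac{9}{2 Q}$)
$\left(I + j{\left(U{\left(-12,8 \right)} \right)}\right) + 12031 = \left(8253 - \left(4 + \frac{9}{2 \cdot 8^{2}}\right)\right) + 12031 = \left(8253 - \left(4 + \frac{9}{2 \cdot 64}\right)\right) + 12031 = \left(8253 - \frac{521}{128}\right) + 12031 = \frac{1055863}{128} + 12031 = \frac{2595831}{128}$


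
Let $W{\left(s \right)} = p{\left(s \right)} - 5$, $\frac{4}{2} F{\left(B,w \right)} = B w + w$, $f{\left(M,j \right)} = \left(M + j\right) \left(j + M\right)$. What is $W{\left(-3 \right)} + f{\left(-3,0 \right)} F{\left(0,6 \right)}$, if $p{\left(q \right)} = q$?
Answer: $19$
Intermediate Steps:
$f{\left(M,j \right)} = \left(M + j\right)^{2}$ ($f{\left(M,j \right)} = \left(M + j\right) \left(M + j\right) = \left(M + j\right)^{2}$)
$F{\left(B,w \right)} = \frac{w}{2} + \frac{B w}{2}$ ($F{\left(B,w \right)} = \frac{B w + w}{2} = \frac{w + B w}{2} = \frac{w}{2} + \frac{B w}{2}$)
$W{\left(s \right)} = -5 + s$ ($W{\left(s \right)} = s - 5 = -5 + s$)
$W{\left(-3 \right)} + f{\left(-3,0 \right)} F{\left(0,6 \right)} = \left(-5 - 3\right) + \left(-3 + 0\right)^{2} \cdot \frac{1}{2} \cdot 6 \left(1 + 0\right) = -8 + \left(-3\right)^{2} \cdot \frac{1}{2} \cdot 6 \cdot 1 = -8 + 9 \cdot 3 = -8 + 27 = 19$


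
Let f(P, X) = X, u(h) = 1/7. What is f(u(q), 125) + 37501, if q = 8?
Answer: 37626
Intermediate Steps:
u(h) = ⅐
f(u(q), 125) + 37501 = 125 + 37501 = 37626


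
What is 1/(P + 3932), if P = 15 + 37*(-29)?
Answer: 1/2874 ≈ 0.00034795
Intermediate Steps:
P = -1058 (P = 15 - 1073 = -1058)
1/(P + 3932) = 1/(-1058 + 3932) = 1/2874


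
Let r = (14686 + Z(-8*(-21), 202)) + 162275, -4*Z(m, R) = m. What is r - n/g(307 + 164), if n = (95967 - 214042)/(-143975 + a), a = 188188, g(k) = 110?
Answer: 172086658049/972686 ≈ 1.7692e+5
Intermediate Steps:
Z(m, R) = -m/4
n = -118075/44213 (n = (95967 - 214042)/(-143975 + 188188) = -118075/44213 ≈ -2.6706)
r = 176919 (r = (14686 - (-2)*(-21)) + 162275 = (14686 - ¼*168) + 162275 = (14686 - 42) + 162275 = 14644 + 162275 = 176919)
r - n/g(307 + 164) = 176919 - (-118075)/(44213*110) = 176919 - 1*(-23615/972686) = 176919 + 23615/972686 = 172086658049/972686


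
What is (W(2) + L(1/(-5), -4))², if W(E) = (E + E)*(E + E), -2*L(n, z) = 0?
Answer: 256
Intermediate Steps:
L(n, z) = 0 (L(n, z) = -½*0 = 0)
W(E) = 4*E² (W(E) = (2*E)*(2*E) = 4*E²)
(W(2) + L(1/(-5), -4))² = (4*2² + 0)² = (4*4 + 0)² = (16 + 0)² = 16² = 256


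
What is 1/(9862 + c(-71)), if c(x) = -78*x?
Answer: 1/15400 ≈ 6.4935e-5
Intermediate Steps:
1/(9862 + c(-71)) = 1/(9862 - 78*(-71)) = 1/(9862 + 5538) = 1/15400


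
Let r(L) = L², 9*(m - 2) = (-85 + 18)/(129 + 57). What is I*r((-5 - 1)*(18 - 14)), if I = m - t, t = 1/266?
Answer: 13937152/12369 ≈ 1126.8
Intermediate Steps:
t = 1/266 ≈ 0.0037594
m = 3281/1674 (m = 2 + ((-85 + 18)/(129 + 57))/9 = 2 + (-67/186)/9 = 2 + (-67*1/186)/9 = 2 + (⅑)*(-67/186) = 2 - 67/1674 = 3281/1674 ≈ 1.9600)
I = 217768/111321 (I = 3281/1674 - 1*1/266 = 3281/1674 - 1/266 = 217768/111321 ≈ 1.9562)
I*r((-5 - 1)*(18 - 14)) = 217768*((-5 - 1)*(18 - 14))²/111321 = 217768*(-6*4)²/111321 = (217768/111321)*(-24)² = (217768/111321)*576 = 13937152/12369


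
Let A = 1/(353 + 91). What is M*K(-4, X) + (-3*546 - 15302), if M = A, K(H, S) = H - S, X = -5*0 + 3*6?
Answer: -3760691/222 ≈ -16940.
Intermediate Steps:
X = 18 (X = 0 + 18 = 18)
A = 1/444 ≈ 0.0022523
M = 1/444 ≈ 0.0022523
M*K(-4, X) + (-3*546 - 15302) = (-4 - 1*18)/444 + (-3*546 - 15302) = (-4 - 18)/444 + (-1638 - 15302) = (1/444)*(-22) - 16940 = -11/222 - 16940 = -3760691/222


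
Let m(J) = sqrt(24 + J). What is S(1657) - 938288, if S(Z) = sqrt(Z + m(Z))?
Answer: -938288 + sqrt(1698) ≈ -9.3825e+5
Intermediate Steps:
S(Z) = sqrt(Z + sqrt(24 + Z))
S(1657) - 938288 = sqrt(1657 + sqrt(24 + 1657)) - 938288 = sqrt(1657 + sqrt(1681)) - 938288 = sqrt(1657 + 41) - 938288 = sqrt(1698) - 938288 = -938288 + sqrt(1698)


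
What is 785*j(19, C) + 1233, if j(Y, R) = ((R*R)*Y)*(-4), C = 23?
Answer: -31558907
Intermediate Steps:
j(Y, R) = -4*Y*R² (j(Y, R) = (R²*Y)*(-4) = (Y*R²)*(-4) = -4*Y*R²)
785*j(19, C) + 1233 = 785*(-4*19*23²) + 1233 = 785*(-4*19*529) + 1233 = 785*(-40204) + 1233 = -31560140 + 1233 = -31558907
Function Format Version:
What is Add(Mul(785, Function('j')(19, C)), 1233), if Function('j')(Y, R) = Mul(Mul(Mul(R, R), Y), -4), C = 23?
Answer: -31558907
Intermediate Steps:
Function('j')(Y, R) = Mul(-4, Y, Pow(R, 2)) (Function('j')(Y, R) = Mul(Mul(Pow(R, 2), Y), -4) = Mul(Mul(Y, Pow(R, 2)), -4) = Mul(-4, Y, Pow(R, 2)))
Add(Mul(785, Function('j')(19, C)), 1233) = Add(Mul(785, Mul(-4, 19, Pow(23, 2))), 1233) = Add(Mul(785, Mul(-4, 19, 529)), 1233) = Add(Mul(785, -40204), 1233) = Add(-31560140, 1233) = -31558907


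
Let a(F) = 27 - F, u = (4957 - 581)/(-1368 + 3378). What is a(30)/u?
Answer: -3015/2188 ≈ -1.3780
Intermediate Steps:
u = 2188/1005 (u = 4376/2010 = 4376*(1/2010) = 2188/1005 ≈ 2.1771)
a(30)/u = (27 - 1*30)/(2188/1005) = (27 - 30)*(1005/2188) = -3*1005/2188 = -3015/2188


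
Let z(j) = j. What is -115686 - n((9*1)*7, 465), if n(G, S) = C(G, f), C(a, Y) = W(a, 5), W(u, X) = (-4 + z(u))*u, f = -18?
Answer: -119403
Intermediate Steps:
W(u, X) = u*(-4 + u) (W(u, X) = (-4 + u)*u = u*(-4 + u))
C(a, Y) = a*(-4 + a)
n(G, S) = G*(-4 + G)
-115686 - n((9*1)*7, 465) = -115686 - (9*1)*7*(-4 + (9*1)*7) = -115686 - 9*7*(-4 + 9*7) = -115686 - 63*(-4 + 63) = -115686 - 63*59 = -115686 - 1*3717 = -115686 - 3717 = -119403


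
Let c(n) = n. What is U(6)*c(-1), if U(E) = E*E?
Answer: -36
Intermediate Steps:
U(E) = E²
U(6)*c(-1) = 6²*(-1) = 36*(-1) = -36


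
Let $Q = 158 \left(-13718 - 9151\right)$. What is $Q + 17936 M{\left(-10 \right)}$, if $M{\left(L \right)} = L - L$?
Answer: $-3613302$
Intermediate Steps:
$M{\left(L \right)} = 0$
$Q = -3613302$ ($Q = 158 \left(-13718 - 9151\right) = 158 \left(-22869\right) = -3613302$)
$Q + 17936 M{\left(-10 \right)} = -3613302 + 17936 \cdot 0 = -3613302 + 0 = -3613302$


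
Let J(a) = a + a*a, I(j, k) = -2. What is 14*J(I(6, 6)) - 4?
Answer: 24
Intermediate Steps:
J(a) = a + a²
14*J(I(6, 6)) - 4 = 14*(-2*(1 - 2)) - 4 = 14*(-2*(-1)) - 4 = 14*2 - 4 = 28 - 4 = 24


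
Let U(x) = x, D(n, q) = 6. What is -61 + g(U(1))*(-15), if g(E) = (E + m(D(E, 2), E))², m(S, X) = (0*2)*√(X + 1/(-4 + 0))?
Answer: -76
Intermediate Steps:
m(S, X) = 0 (m(S, X) = 0*√(X + 1/(-4)) = 0*√(X - ¼) = 0*√(-¼ + X) = 0)
g(E) = E² (g(E) = (E + 0)² = E²)
-61 + g(U(1))*(-15) = -61 + 1²*(-15) = -61 + 1*(-15) = -61 - 15 = -76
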